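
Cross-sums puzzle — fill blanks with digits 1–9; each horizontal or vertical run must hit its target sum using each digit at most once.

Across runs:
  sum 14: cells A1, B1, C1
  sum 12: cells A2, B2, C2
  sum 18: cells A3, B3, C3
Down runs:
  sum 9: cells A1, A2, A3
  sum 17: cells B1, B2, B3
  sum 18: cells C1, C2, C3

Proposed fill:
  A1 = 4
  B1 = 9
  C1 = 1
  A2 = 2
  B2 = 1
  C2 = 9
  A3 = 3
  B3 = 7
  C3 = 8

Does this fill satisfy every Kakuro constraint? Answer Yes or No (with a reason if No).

Across: 4+9+1=14; 2+1+9=12; 3+7+8=18. Down: 4+2+3=9; 9+1+7=17; 1+9+8=18. No digit repeats within any run.

Yes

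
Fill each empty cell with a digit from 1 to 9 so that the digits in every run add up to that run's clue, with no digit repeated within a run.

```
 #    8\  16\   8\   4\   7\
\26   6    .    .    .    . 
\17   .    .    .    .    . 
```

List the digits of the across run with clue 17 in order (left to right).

2 7 1 3 4

16 in 2 cells must be {7,9}; 4 in 2 cells must be {1,3}.
R2C1 = 8 − 6 = 2 completes the 8 down.
R2C2 = 7: the only remaining digit allowed by both the 17 across and the 16 down.
R1C2 = 16 − 7 = 9 completes the 16 down.
Nothing is forced directly, so branch on R2C3, whose candidates are 1 or 3. If R2C3 = 3: that forces R1C3 = 5, after which R1C4 would have to be in {2,4} for the 26 across but in {1,3} for the 4 down — contradiction. So R2C3 = 1.
R1C3 = 8 − 1 = 7 completes the 8 down.
Given what's placed, R2C4 must be 3 to fit the 17 across and 4 down.
R2C5 = 17 − 13 = 4 completes the 17 across.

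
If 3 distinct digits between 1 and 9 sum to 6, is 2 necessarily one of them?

The only way to make 6 from 3 distinct digits is {1,2,3}, which contains 2.

Yes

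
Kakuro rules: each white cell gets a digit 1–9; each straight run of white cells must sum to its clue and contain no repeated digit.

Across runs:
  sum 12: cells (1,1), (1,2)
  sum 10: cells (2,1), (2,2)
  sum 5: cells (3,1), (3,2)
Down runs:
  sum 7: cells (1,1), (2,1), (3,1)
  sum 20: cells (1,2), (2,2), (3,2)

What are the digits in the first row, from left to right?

7 in 3 cells must be {1,2,4}.
The 12 across and the 7 down share only 4, so (1,1) = 4.
(1,2) = 12 − 4 = 8 completes the 12 across.
Given what's placed, (3,2) must be 3 to fit the 5 across and 20 down.
(2,2) = 20 − 11 = 9 completes the 20 down.
(3,1) = 5 − 3 = 2 completes the 5 across.
(2,1) = 10 − 9 = 1 completes the 10 across.

4 8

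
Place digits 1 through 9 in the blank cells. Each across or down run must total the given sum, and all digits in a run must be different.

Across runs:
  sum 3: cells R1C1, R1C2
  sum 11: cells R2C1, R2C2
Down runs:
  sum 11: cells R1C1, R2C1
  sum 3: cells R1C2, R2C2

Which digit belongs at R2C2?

3 in 2 cells must be {1,2}.
The 3 across and the 11 down share only 2, so R1C1 = 2.
R1C2 = 3 − 2 = 1 completes the 3 across.
R2C1 = 11 − 2 = 9 completes the 11 down.
R2C2 = 11 − 9 = 2 completes the 11 across.

2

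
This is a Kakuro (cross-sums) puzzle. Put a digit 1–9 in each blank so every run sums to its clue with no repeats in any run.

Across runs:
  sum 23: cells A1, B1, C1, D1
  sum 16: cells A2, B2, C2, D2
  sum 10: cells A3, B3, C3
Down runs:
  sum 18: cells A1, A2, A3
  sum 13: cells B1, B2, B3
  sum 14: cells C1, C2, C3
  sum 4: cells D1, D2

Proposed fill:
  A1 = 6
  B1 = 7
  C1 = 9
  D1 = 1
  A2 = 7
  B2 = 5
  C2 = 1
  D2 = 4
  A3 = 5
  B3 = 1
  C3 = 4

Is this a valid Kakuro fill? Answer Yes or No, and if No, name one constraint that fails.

No — the across run A2–D2 sums to 17, not 16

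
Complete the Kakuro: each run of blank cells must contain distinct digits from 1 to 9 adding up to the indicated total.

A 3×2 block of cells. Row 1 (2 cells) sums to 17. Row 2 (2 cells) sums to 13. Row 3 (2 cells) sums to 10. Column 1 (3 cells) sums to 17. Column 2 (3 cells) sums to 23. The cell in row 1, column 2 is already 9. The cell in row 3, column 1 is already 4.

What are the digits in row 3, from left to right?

17 in 2 cells must be {8,9}; 23 in 3 cells must be {6,8,9}.
(1,1) = 17 − 9 = 8 completes the 17 across.
(2,1) = 17 − 12 = 5 completes the 17 down.
(2,2) = 13 − 5 = 8 completes the 13 across.
(3,2) = 10 − 4 = 6 completes the 10 across.

4, 6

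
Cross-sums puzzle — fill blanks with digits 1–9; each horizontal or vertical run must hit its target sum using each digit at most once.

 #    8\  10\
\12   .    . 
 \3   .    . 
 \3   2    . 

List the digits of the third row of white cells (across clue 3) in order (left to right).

3 in 2 cells must be {1,2}.
Given what's placed, R1C1 must be 5 to fit the 12 across and 8 down.
R1C2 = 12 − 5 = 7 completes the 12 across.
R2C1 = 8 − 7 = 1 completes the 8 down.
R2C2 = 3 − 1 = 2 completes the 3 across.
R3C2 = 3 − 2 = 1 completes the 3 across.

2 1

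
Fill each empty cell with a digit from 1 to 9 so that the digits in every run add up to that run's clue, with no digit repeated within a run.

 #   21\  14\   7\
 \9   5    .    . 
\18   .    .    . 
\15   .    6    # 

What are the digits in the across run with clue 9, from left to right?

R3C1 = 15 − 6 = 9 completes the 15 across.
R2C1 = 21 − 14 = 7 completes the 21 down.
No cell is forced outright now. R2C2 can only be 3 or 5 (the digits allowed by both its 18 across and its 14 down). If R2C2 = 3: then R1C2 would have to be in {1,3} for the 9 across but in {5} for the 14 down — contradiction. So R2C2 = 5.
R1C2 = 14 − 11 = 3 completes the 14 down.
R1C3 = 9 − 8 = 1 completes the 9 across.
R2C3 = 18 − 12 = 6 completes the 18 across.

5 3 1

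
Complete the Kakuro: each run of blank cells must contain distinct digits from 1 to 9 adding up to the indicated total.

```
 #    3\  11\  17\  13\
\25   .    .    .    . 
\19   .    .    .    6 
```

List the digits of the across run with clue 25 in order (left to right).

1 8 9 7

3 in 2 cells must be {1,2}; 17 in 2 cells must be {8,9}.
R1C4 = 13 − 6 = 7 completes the 13 down.
Given what's placed, R1C1 must be 1 to fit the 25 across and 3 down.
R2C1 = 3 − 1 = 2 completes the 3 down.
Given what's placed, R2C3 must be 8 to fit the 19 across and 17 down.
R1C3 = 17 − 8 = 9 completes the 17 down.
R2C2 = 19 − 16 = 3 completes the 19 across.
R1C2 = 25 − 17 = 8 completes the 25 across.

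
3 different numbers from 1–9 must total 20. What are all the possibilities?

{3,8,9}; {4,7,9}; {5,6,9}; {5,7,8}

3 distinct digits from 1–9 sum between 6 and 24.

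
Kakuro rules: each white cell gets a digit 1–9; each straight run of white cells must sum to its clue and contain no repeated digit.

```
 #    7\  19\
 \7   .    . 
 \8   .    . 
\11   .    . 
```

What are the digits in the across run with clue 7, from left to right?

4 3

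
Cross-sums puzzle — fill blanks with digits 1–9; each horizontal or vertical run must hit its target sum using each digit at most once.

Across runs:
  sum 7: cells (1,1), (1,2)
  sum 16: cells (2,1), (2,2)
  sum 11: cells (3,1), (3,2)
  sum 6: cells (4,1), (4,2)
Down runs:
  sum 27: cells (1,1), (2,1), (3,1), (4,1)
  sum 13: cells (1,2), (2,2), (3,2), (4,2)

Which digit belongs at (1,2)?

1

16 in 2 cells must be {7,9}.
Only 7 fits (2,2) under both its across sum 16 and down sum 13.
(2,1) = 16 − 7 = 9 completes the 16 across.
Nothing is forced directly, so branch on (3,2), whose candidates are 2 or 3. If (3,2) = 2: then (3,1) would have to be in {9} for the 11 across but in {3,4,5,6,7,8} for the 27 down — contradiction. So (3,2) = 3.
(3,1) = 11 − 3 = 8 completes the 11 across.
(4,1) = 4: the only remaining digit allowed by both the 6 across and the 27 down.
(4,2) = 6 − 4 = 2 completes the 6 across.
(1,1) = 27 − 21 = 6 completes the 27 down.
(1,2) = 7 − 6 = 1 completes the 7 across.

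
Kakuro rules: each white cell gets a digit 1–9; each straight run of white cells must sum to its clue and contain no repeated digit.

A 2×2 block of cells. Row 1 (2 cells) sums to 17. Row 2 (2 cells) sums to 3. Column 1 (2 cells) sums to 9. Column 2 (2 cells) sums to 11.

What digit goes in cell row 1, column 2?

17 in 2 cells must be {8,9}; 3 in 2 cells must be {1,2}.
The 17 across and the 9 down share only 8, so (1,1) = 8.
(1,2) = 17 − 8 = 9 completes the 17 across.
(2,1) = 9 − 8 = 1 completes the 9 down.
(2,2) = 3 − 1 = 2 completes the 3 across.

9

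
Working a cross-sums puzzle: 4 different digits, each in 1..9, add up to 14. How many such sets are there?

5

4 distinct digits from 1–9 sum between 10 and 30.
Enumerating: {1,2,3,8}, {1,2,4,7}, {1,2,5,6}, {1,3,4,6}, {2,3,4,5}.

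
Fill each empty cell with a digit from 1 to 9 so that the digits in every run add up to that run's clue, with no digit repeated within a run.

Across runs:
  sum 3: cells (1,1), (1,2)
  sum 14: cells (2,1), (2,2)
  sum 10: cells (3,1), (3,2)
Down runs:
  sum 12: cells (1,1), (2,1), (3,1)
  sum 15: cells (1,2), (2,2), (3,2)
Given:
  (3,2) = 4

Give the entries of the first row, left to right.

3 in 2 cells must be {1,2}.
Given what's placed, (1,2) must be 2 to fit the 3 across and 15 down.
(2,2) = 15 − 6 = 9 completes the 15 down.
(3,1) = 10 − 4 = 6 completes the 10 across.
(1,1) = 3 − 2 = 1 completes the 3 across.
(2,1) = 14 − 9 = 5 completes the 14 across.

1 2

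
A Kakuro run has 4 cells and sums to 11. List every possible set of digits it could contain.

{1,2,3,5}

4 distinct digits from 1–9 sum between 10 and 30.
Only one set works: {1,2,3,5}.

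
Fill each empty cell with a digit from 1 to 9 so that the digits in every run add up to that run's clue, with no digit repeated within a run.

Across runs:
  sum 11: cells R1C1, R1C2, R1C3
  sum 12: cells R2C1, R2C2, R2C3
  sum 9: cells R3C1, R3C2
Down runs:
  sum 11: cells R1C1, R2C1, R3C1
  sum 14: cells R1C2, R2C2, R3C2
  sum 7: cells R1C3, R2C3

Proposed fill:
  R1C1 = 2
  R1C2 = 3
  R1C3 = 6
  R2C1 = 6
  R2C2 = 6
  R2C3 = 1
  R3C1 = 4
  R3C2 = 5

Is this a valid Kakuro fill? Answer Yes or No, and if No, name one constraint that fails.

No — the across run R2C1–R2C3 sums to 13, not 12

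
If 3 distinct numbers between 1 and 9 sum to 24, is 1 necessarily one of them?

No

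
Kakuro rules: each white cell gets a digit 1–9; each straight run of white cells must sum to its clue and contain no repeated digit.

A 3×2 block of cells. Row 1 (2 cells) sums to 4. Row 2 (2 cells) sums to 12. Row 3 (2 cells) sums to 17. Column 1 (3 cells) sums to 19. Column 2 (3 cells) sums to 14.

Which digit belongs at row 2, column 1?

4 in 2 cells must be {1,3}; 17 in 2 cells must be {8,9}.
The 4 across and the 19 down share only 3, so (1,1) = 3.
(1,2) = 4 − 3 = 1 completes the 4 across.
Given what's placed, (3,1) must be 9 to fit the 17 across and 19 down.
(3,2) = 17 − 9 = 8 completes the 17 across.
(2,1) = 19 − 12 = 7 completes the 19 down.
(2,2) = 12 − 7 = 5 completes the 12 across.

7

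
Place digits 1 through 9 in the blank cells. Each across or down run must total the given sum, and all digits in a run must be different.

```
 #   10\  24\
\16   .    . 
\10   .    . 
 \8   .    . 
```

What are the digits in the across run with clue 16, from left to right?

7 9

16 in 2 cells must be {7,9}; 24 in 3 cells must be {7,8,9}.
The 16 across and the 10 down share only 7, so R1C1 = 7.
R1C2 = 16 − 7 = 9 completes the 16 across.
Given what's placed, R3C2 must be 7 to fit the 8 across and 24 down.
R2C2 = 24 − 16 = 8 completes the 24 down.
R3C1 = 8 − 7 = 1 completes the 8 across.
R2C1 = 10 − 8 = 2 completes the 10 across.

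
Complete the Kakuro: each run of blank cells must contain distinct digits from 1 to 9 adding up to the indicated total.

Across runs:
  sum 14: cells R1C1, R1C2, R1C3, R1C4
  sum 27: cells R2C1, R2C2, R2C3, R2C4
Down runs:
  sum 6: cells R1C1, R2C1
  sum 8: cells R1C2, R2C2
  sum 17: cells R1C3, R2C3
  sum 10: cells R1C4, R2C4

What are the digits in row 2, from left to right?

17 in 2 cells must be {8,9}.
Only 8 fits R1C3 under both its across sum 14 and down sum 17.
R2C3 = 17 − 8 = 9 completes the 17 down.
Nothing is forced directly, so branch on R1C1, whose candidates are 1 or 2. If R1C1 = 2: that forces R2C1 = 4, R2C2 = 6, R2C4 = 8, after which R1C2 would have to be in {1,3} for the 14 across but in {2} for the 8 down — contradiction. So R1C1 = 1.
R2C1 = 6 − 1 = 5 completes the 6 down.
No cell is forced outright now. R2C2 can only be 6 or 7 (the digits allowed by both its 27 across and its 8 down). If R2C2 = 7: then R1C2 would have to be in {2,3} for the 14 across but in {1} for the 8 down — contradiction. So R2C2 = 6.
R1C2 = 8 − 6 = 2 completes the 8 down.
R1C4 = 14 − 11 = 3 completes the 14 across.
R2C4 = 27 − 20 = 7 completes the 27 across.

5 6 9 7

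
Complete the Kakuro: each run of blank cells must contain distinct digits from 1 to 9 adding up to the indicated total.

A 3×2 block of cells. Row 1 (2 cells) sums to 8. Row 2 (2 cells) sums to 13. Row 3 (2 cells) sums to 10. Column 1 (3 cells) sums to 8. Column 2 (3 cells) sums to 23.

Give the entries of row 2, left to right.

5 8

23 in 3 cells must be {6,8,9}.
The 8 across and the 23 down share only 6, so (1,2) = 6.
(1,1) = 8 − 6 = 2 completes the 8 across.
Given what's placed, (2,1) must be 5 to fit the 13 across and 8 down.
(2,2) = 13 − 5 = 8 completes the 13 across.
(3,1) = 8 − 7 = 1 completes the 8 down.
(3,2) = 10 − 1 = 9 completes the 10 across.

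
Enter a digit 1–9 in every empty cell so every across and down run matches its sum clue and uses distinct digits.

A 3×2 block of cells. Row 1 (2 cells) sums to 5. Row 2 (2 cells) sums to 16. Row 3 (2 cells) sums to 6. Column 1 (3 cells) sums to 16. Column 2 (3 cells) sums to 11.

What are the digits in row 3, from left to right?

16 in 2 cells must be {7,9}.
The 16 across and the 11 down share only 7, so (2,2) = 7.
Given what's placed, (3,2) must be 1 to fit the 6 across and 11 down.
(1,2) = 11 − 8 = 3 completes the 11 down.
(2,1) = 16 − 7 = 9 completes the 16 across.
(3,1) = 6 − 1 = 5 completes the 6 across.
(1,1) = 5 − 3 = 2 completes the 5 across.

5, 1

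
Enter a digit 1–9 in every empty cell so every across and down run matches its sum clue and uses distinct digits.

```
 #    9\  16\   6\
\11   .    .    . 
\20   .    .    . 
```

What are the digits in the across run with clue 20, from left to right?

6, 9, 5

16 in 2 cells must be {7,9}.
The 11 across and the 16 down share only 7, so R1C2 = 7.
Given what's placed, R1C3 must be 1 to fit the 11 across and 6 down.
R2C2 = 16 − 7 = 9 completes the 16 down.
R2C3 = 6 − 1 = 5 completes the 6 down.
R1C1 = 11 − 8 = 3 completes the 11 across.
R2C1 = 20 − 14 = 6 completes the 20 across.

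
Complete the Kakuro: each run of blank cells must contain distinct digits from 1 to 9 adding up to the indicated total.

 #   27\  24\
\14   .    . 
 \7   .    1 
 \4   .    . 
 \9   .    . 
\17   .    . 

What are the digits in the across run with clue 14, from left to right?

9 5

4 in 2 cells must be {1,3}; 17 in 2 cells must be {8,9}.
R2C1 = 7 − 1 = 6 completes the 7 across.
R3C2 = 3: the only remaining digit allowed by both the 4 across and the 24 down.
R3C1 = 4 − 3 = 1 completes the 4 across.
Nothing is forced directly, so branch on R5C1, whose candidates are 8 or 9. If R5C1 = 9: that forces R1C1 = 8, R1C2 = 6, R4C1 = 3, after which R4C2 would have to be in {6} for the 9 across but in {5,9} for the 24 down — contradiction. So R5C1 = 8.
R5C2 = 17 − 8 = 9 completes the 17 across.
Nothing is forced directly, so branch on R1C1, whose candidates are 5 or 9. If R1C1 = 5: then R1C2 would have to be in {9} for the 14 across but in {4,5,6,7} for the 24 down — contradiction. So R1C1 = 9.
R1C2 = 14 − 9 = 5 completes the 14 across.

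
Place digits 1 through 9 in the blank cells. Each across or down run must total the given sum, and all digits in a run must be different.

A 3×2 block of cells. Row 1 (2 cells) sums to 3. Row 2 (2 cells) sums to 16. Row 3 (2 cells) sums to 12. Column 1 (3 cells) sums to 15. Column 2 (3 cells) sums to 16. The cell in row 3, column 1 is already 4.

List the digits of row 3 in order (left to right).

3 in 2 cells must be {1,2}; 16 in 2 cells must be {7,9}.
(1,1) = 2: the only remaining digit allowed by both the 3 across and the 15 down.
(1,2) = 3 − 2 = 1 completes the 3 across.
(2,1) = 15 − 6 = 9 completes the 15 down.
(2,2) = 16 − 9 = 7 completes the 16 across.
(3,2) = 12 − 4 = 8 completes the 12 across.

4 8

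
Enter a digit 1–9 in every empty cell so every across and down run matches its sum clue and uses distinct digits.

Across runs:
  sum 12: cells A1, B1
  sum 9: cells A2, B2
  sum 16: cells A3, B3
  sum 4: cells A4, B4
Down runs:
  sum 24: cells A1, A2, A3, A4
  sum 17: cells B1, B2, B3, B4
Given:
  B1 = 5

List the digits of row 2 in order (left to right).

16 in 2 cells must be {7,9}; 4 in 2 cells must be {1,3}.
A1 = 12 − 5 = 7 completes the 12 across.
A3 = 9: the only remaining digit allowed by both the 16 across and the 24 down.
B3 = 16 − 9 = 7 completes the 16 across.
Given what's placed, A4 must be 3 to fit the 4 across and 24 down.
B4 = 4 − 3 = 1 completes the 4 across.
A2 = 24 − 19 = 5 completes the 24 down.
B2 = 9 − 5 = 4 completes the 9 across.

5, 4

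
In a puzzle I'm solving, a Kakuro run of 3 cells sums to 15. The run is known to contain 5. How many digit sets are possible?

3 distinct digits from 1–9 sum between 6 and 24.
Keeping only sets containing 5.
Enumerating: {1,5,9}, {2,5,8}, {3,5,7}, {4,5,6}.

4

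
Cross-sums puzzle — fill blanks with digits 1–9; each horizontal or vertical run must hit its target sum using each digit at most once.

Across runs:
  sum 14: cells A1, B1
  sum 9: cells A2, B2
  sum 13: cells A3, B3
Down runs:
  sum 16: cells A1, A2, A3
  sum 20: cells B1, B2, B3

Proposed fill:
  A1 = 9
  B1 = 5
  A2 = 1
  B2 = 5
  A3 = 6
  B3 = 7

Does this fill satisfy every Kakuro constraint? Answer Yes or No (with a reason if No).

No — the down run B1–B3 sums to 17, not 20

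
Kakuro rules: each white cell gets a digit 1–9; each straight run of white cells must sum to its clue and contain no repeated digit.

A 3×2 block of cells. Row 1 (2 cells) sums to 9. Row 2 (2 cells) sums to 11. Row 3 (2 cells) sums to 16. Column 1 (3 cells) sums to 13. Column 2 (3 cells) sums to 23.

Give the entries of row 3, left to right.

16 in 2 cells must be {7,9}; 23 in 3 cells must be {6,8,9}.
The 16 across and the 23 down share only 9, so (3,2) = 9.
(3,1) = 16 − 9 = 7 completes the 16 across.
Nothing is forced directly, so branch on (1,2), whose candidates are 6 or 8. If (1,2) = 6: then (1,1) would have to be in {3} for the 9 across but in {1,2,4,5} for the 13 down — contradiction. So (1,2) = 8.
(1,1) = 9 − 8 = 1 completes the 9 across.
(2,1) = 13 − 8 = 5 completes the 13 down.
(2,2) = 11 − 5 = 6 completes the 11 across.

7 9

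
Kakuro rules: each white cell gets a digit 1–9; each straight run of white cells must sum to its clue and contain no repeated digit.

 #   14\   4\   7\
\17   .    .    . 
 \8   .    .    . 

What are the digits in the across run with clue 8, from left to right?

4 in 2 cells must be {1,3}.
The 8 across and the 14 down share only 5, so R2C1 = 5.
Given what's placed, R2C2 must be 1 to fit the 8 across and 4 down.
R2C3 = 8 − 6 = 2 completes the 8 across.
R1C1 = 14 − 5 = 9 completes the 14 down.
R1C2 = 4 − 1 = 3 completes the 4 down.
R1C3 = 17 − 12 = 5 completes the 17 across.

5 1 2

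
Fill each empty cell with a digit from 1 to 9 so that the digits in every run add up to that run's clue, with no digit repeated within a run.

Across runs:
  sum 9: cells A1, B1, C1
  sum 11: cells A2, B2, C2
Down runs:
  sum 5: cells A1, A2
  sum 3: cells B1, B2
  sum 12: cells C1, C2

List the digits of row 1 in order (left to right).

3, 2, 4

3 in 2 cells must be {1,2}.
Nothing is forced directly, so branch on C1, whose candidates are 3 or 4 or 5. If C1 = 3: then C2 would have to be in {1,2,3,4,5,6,7,8} for the 11 across but in {9} for the 12 down — contradiction. If C1 = 5: that forces B1 = 1, B2 = 2, after which C2 would have to be in {1,3,4,5,6,8} for the 11 across but in {7} for the 12 down — contradiction. So C1 = 4.
Given what's placed, B1 must be 2 to fit the 9 across and 3 down.
B2 = 3 − 2 = 1 completes the 3 down.
C2 = 12 − 4 = 8 completes the 12 down.
A1 = 9 − 6 = 3 completes the 9 across.
A2 = 11 − 9 = 2 completes the 11 across.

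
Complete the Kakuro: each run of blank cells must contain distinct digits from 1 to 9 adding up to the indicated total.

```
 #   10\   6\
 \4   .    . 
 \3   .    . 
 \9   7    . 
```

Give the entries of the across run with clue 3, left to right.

2, 1

4 in 2 cells must be {1,3}; 3 in 2 cells must be {1,2}; 6 in 3 cells must be {1,2,3}.
R1C1 = 1: the only remaining digit allowed by both the 4 across and the 10 down.
R1C2 = 4 − 1 = 3 completes the 4 across.
R2C1 = 10 − 8 = 2 completes the 10 down.
R2C2 = 3 − 2 = 1 completes the 3 across.
R3C2 = 9 − 7 = 2 completes the 9 across.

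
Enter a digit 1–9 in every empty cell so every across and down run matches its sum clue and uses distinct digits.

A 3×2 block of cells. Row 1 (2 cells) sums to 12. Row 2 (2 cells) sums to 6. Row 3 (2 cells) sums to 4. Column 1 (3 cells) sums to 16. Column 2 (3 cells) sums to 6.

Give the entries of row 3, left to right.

3 1

4 in 2 cells must be {1,3}; 6 in 3 cells must be {1,2,3}.
The 12 across and the 6 down share only 3, so (1,2) = 3.
Given what's placed, (3,2) must be 1 to fit the 4 across and 6 down.
(1,1) = 12 − 3 = 9 completes the 12 across.
(2,2) = 6 − 4 = 2 completes the 6 down.
(3,1) = 4 − 1 = 3 completes the 4 across.
(2,1) = 6 − 2 = 4 completes the 6 across.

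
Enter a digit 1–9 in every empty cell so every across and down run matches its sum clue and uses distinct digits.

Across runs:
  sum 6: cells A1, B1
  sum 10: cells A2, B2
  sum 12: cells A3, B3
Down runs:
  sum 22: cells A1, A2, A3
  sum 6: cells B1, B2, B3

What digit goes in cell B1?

1

6 in 3 cells must be {1,2,3}.
The 6 across and the 22 down share only 5, so A1 = 5.
B1 = 6 − 5 = 1 completes the 6 across.
Given what's placed, B3 must be 3 to fit the 12 across and 6 down.
B2 = 6 − 4 = 2 completes the 6 down.
A3 = 12 − 3 = 9 completes the 12 across.
A2 = 10 − 2 = 8 completes the 10 across.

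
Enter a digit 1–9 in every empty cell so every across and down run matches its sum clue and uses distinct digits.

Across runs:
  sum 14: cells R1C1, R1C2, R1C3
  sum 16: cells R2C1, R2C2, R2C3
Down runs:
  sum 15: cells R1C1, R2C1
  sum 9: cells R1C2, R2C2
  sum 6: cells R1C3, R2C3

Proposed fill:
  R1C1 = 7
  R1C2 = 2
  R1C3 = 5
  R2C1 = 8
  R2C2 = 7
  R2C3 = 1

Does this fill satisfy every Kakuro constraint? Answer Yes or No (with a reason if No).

Yes

Across: 7+2+5=14; 8+7+1=16. Down: 7+8=15; 2+7=9; 5+1=6. No digit repeats within any run.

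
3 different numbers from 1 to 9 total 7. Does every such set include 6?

No

The only way to make 7 from 3 distinct digits is {1,2,4}, which does not contain 6.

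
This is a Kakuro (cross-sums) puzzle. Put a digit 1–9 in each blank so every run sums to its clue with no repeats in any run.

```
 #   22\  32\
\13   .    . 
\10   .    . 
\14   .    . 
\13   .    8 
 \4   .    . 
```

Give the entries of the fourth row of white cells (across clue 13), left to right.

4 in 2 cells must be {1,3}.
R4C1 = 13 − 8 = 5 completes the 13 across.

5 8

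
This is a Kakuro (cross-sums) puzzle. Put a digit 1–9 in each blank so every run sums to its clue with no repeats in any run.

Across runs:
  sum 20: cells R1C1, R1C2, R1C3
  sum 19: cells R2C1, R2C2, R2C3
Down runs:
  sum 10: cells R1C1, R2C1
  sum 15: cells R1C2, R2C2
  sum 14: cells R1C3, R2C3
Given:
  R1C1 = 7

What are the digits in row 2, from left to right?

R2C1 = 10 − 7 = 3 completes the 10 down.
Given what's placed, R2C3 must be 9 to fit the 19 across and 14 down.
R1C3 = 14 − 9 = 5 completes the 14 down.
R2C2 = 19 − 12 = 7 completes the 19 across.
R1C2 = 20 − 12 = 8 completes the 20 across.

3 7 9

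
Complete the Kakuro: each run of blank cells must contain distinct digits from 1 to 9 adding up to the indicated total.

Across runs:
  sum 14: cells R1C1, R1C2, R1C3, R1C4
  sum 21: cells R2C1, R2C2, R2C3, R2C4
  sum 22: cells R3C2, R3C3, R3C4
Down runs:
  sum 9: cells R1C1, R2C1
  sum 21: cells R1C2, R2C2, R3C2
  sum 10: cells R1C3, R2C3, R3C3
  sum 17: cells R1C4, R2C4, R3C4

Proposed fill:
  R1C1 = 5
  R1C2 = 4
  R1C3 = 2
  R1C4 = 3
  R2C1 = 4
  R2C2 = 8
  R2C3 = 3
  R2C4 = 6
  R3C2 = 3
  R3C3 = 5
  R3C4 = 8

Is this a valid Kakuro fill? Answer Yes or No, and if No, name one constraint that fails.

No — the down run R1C2–R3C2 sums to 15, not 21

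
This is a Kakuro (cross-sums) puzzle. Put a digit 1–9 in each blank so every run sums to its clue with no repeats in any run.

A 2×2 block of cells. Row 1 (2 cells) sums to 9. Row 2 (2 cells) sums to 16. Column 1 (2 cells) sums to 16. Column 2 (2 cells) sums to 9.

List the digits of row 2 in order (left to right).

9, 7

16 in 2 cells must be {7,9}.
The 9 across and the 16 down share only 7, so (1,1) = 7.
(1,2) = 9 − 7 = 2 completes the 9 across.
(2,1) = 16 − 7 = 9 completes the 16 down.
(2,2) = 16 − 9 = 7 completes the 16 across.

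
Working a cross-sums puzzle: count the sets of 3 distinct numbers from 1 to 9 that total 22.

2

3 distinct digits from 1–9 sum between 6 and 24.
Enumerating: {5,8,9}, {6,7,9}.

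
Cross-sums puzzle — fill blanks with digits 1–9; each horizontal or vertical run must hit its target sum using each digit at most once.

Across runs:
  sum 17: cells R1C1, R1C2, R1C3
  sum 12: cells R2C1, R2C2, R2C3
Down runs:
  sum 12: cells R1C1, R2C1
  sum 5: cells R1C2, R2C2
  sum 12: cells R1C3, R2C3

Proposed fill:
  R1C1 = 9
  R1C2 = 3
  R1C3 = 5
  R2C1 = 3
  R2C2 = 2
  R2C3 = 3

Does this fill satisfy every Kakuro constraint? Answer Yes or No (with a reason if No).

No — the down run R1C3–R2C3 sums to 8, not 12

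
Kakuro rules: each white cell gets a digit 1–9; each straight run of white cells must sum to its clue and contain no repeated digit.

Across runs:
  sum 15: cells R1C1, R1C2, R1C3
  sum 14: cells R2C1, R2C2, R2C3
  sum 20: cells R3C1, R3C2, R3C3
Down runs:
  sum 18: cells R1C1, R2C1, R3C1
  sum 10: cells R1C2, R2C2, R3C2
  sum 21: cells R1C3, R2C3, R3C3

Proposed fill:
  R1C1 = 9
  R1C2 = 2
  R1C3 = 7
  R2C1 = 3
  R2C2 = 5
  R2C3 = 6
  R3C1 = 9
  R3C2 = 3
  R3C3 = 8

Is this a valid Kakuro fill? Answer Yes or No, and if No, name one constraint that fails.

No — the down run R1C1–R3C1 sums to 21, not 18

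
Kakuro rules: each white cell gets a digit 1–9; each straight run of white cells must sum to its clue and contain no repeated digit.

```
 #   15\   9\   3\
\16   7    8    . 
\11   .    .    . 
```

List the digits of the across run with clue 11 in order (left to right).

8 1 2

3 in 2 cells must be {1,2}.
R1C3 = 16 − 15 = 1 completes the 16 across.
R2C1 = 15 − 7 = 8 completes the 15 down.
R2C2 = 9 − 8 = 1 completes the 9 down.
R2C3 = 11 − 9 = 2 completes the 11 across.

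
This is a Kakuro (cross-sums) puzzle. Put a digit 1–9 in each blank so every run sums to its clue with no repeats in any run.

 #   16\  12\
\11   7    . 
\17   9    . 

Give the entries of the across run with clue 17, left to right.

9, 8

17 in 2 cells must be {8,9}; 16 in 2 cells must be {7,9}.
R1C2 = 11 − 7 = 4 completes the 11 across.
R2C2 = 17 − 9 = 8 completes the 17 across.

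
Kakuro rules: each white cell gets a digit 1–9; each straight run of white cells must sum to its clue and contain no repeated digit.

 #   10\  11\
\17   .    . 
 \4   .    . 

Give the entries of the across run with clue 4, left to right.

1 3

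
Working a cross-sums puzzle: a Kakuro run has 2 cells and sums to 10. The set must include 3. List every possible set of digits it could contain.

2 distinct digits from 1–9 sum between 3 and 17.
Keeping only sets containing 3.
Only one set works: {3,7}.

{3,7}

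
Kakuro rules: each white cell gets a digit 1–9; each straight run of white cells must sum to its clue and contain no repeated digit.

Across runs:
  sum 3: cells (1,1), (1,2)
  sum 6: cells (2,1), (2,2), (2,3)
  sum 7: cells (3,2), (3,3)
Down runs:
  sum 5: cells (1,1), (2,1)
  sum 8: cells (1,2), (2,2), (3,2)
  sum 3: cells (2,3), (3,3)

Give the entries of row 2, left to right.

3 in 2 cells must be {1,2}; 6 in 3 cells must be {1,2,3}.
Nothing is forced directly, so branch on (1,1), whose candidates are 1 or 2. If (1,1) = 1: that forces (1,2) = 2, after which (2,1) would have to be in {1,2,3} for the 6 across but in {4} for the 5 down — contradiction. So (1,1) = 2.
(1,2) = 3 − 2 = 1 completes the 3 across.
(2,1) = 5 − 2 = 3 completes the 5 down.
(2,2) = 2: the only remaining digit allowed by both the 6 across and the 8 down.
(2,3) = 6 − 5 = 1 completes the 6 across.
(3,2) = 8 − 3 = 5 completes the 8 down.
(3,3) = 7 − 5 = 2 completes the 7 across.

3, 2, 1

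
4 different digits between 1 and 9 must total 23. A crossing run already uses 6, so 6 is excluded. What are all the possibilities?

4 distinct digits from 1–9 sum between 10 and 30.
Dropping sets that contain 6.

{1,5,8,9}; {2,4,8,9}; {2,5,7,9}; {3,4,7,9}; {3,5,7,8}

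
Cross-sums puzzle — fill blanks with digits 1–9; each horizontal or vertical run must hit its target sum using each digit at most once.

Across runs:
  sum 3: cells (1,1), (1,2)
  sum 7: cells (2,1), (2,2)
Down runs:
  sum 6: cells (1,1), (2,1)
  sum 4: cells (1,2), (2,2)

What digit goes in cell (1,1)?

2

3 in 2 cells must be {1,2}; 4 in 2 cells must be {1,3}.
The 3 across and the 4 down share only 1, so (1,2) = 1.
(2,2) = 4 − 1 = 3 completes the 4 down.
(1,1) = 3 − 1 = 2 completes the 3 across.
(2,1) = 7 − 3 = 4 completes the 7 across.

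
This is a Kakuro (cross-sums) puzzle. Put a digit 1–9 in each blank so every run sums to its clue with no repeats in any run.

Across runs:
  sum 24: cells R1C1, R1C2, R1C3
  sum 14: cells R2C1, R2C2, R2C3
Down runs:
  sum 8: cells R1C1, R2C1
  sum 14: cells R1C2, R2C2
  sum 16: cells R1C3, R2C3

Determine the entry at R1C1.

7

24 in 3 cells must be {7,8,9}; 16 in 2 cells must be {7,9}.
The 24 across and the 8 down share only 7, so R1C1 = 7.
Given what's placed, R1C3 must be 9 to fit the 24 across and 16 down.
R2C1 = 8 − 7 = 1 completes the 8 down.
R2C3 = 16 − 9 = 7 completes the 16 down.
R1C2 = 24 − 16 = 8 completes the 24 across.
R2C2 = 14 − 8 = 6 completes the 14 across.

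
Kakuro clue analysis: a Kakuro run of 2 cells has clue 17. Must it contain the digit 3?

No

The only way to make 17 from 2 distinct digits is {8,9}, which does not contain 3.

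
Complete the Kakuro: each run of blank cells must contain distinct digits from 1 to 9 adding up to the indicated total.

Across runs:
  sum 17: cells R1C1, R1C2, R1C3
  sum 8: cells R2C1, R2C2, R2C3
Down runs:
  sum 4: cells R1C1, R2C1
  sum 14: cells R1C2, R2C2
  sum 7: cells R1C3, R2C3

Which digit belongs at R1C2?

9

4 in 2 cells must be {1,3}.
The 8 across and the 14 down share only 5, so R2C2 = 5.
R1C2 = 14 − 5 = 9 completes the 14 down.
Given what's placed, R2C1 must be 1 to fit the 8 across and 4 down.
R2C3 = 8 − 6 = 2 completes the 8 across.
R1C1 = 4 − 1 = 3 completes the 4 down.
R1C3 = 17 − 12 = 5 completes the 17 across.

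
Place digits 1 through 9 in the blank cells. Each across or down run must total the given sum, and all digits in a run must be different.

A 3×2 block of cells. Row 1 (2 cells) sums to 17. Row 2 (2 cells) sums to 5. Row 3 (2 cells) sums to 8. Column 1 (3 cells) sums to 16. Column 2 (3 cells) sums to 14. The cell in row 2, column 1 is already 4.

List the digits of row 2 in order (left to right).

17 in 2 cells must be {8,9}.
Given what's placed, (1,1) must be 9 to fit the 17 across and 16 down.
(1,2) = 17 − 9 = 8 completes the 17 across.
(2,2) = 5 − 4 = 1 completes the 5 across.
(3,1) = 16 − 13 = 3 completes the 16 down.
(3,2) = 8 − 3 = 5 completes the 8 across.

4 1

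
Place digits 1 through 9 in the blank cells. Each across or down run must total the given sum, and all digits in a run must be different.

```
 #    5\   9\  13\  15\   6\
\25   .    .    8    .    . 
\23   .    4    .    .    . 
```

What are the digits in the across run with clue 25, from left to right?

R1C2 = 9 − 4 = 5 completes the 9 down.
R2C3 = 13 − 8 = 5 completes the 13 down.
Nothing is forced directly, so branch on R2C5, whose candidates are 1 or 2. If R2C5 = 1: then R1C5 would have to be in {1,2,3,4,6,7,9} for the 25 across but in {5} for the 6 down — contradiction. So R2C5 = 2.
R1C5 = 6 − 2 = 4 completes the 6 down.
R2C1 = 3: the only remaining digit allowed by both the 23 across and the 5 down.
R2C4 = 23 − 14 = 9 completes the 23 across.
R1C1 = 5 − 3 = 2 completes the 5 down.
R1C4 = 25 − 19 = 6 completes the 25 across.

2 5 8 6 4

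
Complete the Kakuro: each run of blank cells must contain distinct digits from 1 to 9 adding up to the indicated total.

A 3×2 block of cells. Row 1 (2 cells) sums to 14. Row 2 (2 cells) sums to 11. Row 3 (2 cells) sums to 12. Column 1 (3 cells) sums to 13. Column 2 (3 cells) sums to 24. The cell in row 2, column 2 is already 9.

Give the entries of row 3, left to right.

24 in 3 cells must be {7,8,9}.
(1,2) = 8: the only remaining digit allowed by both the 14 across and the 24 down.
(2,1) = 11 − 9 = 2 completes the 11 across.
(3,2) = 24 − 17 = 7 completes the 24 down.
(1,1) = 14 − 8 = 6 completes the 14 across.
(3,1) = 12 − 7 = 5 completes the 12 across.

5 7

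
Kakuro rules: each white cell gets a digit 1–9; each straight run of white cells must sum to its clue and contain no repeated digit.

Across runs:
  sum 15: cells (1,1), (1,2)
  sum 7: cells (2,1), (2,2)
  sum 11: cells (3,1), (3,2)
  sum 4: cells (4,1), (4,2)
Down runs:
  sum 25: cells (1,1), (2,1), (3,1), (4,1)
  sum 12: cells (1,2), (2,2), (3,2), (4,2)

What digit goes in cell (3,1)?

4 in 2 cells must be {1,3}.
Only 6 fits (1,2) under both its across sum 15 and down sum 12.
(1,1) = 15 − 6 = 9 completes the 15 across.
Nothing is forced directly, so branch on (3,2), whose candidates are 2 or 3. If (3,2) = 2: then (3,1) would have to be in {9} for the 11 across but in {1,2,3,4,5,6,7,8} for the 25 down — contradiction. So (3,2) = 3.
(3,1) = 11 − 3 = 8 completes the 11 across.

8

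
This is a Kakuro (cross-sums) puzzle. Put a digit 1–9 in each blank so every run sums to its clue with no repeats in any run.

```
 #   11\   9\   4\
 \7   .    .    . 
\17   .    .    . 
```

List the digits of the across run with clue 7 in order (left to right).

7 in 3 cells must be {1,2,4}; 4 in 2 cells must be {1,3}.
The 7 across and the 4 down share only 1, so R1C3 = 1.
R2C3 = 4 − 1 = 3 completes the 4 down.
Nothing is forced directly, so branch on R1C1, whose candidates are 2 or 4. If R1C1 = 4: that forces R1C2 = 2, after which R2C1 would have to be in {5,6,8,9} for the 17 across but in {7} for the 11 down — contradiction. So R1C1 = 2.
R1C2 = 7 − 3 = 4 completes the 7 across.
R2C1 = 11 − 2 = 9 completes the 11 down.
R2C2 = 17 − 12 = 5 completes the 17 across.

2 4 1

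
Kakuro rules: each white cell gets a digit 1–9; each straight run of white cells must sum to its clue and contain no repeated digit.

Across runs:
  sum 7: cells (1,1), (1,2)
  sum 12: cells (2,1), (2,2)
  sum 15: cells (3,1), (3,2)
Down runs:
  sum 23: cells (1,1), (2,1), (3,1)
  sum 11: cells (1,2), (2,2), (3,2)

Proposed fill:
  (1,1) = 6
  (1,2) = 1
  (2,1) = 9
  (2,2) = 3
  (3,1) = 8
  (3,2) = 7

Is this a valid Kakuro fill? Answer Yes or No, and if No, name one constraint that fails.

Yes

Across: 6+1=7; 9+3=12; 8+7=15. Down: 6+9+8=23; 1+3+7=11. No digit repeats within any run.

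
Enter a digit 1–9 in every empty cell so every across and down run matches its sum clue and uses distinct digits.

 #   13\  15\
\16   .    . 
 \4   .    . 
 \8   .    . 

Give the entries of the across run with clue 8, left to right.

3 5

16 in 2 cells must be {7,9}; 4 in 2 cells must be {1,3}.
Nothing is forced directly, so branch on R1C1, whose candidates are 7 or 9. If R1C1 = 7: that forces R1C2 = 9, R2C1 = 1, after which R2C2 would have to be in {3} for the 4 across but in {1,2,4,5} for the 15 down — contradiction. So R1C1 = 9.
R1C2 = 16 − 9 = 7 completes the 16 across.
Given what's placed, R2C2 must be 3 to fit the 4 across and 15 down.
R3C2 = 15 − 10 = 5 completes the 15 down.
R2C1 = 4 − 3 = 1 completes the 4 across.
R3C1 = 8 − 5 = 3 completes the 8 across.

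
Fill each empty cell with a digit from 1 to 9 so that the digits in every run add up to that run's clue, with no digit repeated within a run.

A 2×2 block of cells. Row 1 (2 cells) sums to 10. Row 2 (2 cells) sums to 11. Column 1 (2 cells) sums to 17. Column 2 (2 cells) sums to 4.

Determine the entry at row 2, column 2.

17 in 2 cells must be {8,9}; 4 in 2 cells must be {1,3}.
The 11 across and the 4 down share only 3, so (2,2) = 3.
(1,2) = 4 − 3 = 1 completes the 4 down.
(2,1) = 11 − 3 = 8 completes the 11 across.
(1,1) = 10 − 1 = 9 completes the 10 across.

3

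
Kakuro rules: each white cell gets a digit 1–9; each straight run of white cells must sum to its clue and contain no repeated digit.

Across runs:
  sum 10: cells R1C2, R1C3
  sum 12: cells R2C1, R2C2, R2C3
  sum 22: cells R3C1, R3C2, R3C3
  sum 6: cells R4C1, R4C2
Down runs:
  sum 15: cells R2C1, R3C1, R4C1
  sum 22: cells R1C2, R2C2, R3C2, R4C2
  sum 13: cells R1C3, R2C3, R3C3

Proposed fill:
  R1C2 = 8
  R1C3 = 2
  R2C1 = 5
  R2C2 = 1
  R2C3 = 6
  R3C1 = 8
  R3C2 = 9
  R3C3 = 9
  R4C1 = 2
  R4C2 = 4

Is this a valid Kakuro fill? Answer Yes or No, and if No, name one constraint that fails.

No — the across run R3C1–R3C3 sums to 26, not 22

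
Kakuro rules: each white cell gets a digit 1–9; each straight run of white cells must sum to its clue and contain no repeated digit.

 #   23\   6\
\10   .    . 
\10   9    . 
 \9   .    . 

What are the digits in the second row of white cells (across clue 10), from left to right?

9, 1

23 in 3 cells must be {6,8,9}; 6 in 3 cells must be {1,2,3}.
R2C2 = 10 − 9 = 1 completes the 10 across.
Nothing is forced directly, so branch on R1C1, whose candidates are 6 or 8. If R1C1 = 6: then R1C2 would have to be in {4} for the 10 across but in {2,3} for the 6 down — contradiction. So R1C1 = 8.
R1C2 = 10 − 8 = 2 completes the 10 across.
R3C1 = 23 − 17 = 6 completes the 23 down.
R3C2 = 9 − 6 = 3 completes the 9 across.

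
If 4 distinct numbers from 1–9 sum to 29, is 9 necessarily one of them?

The only way to make 29 from 4 distinct digits is {5,7,8,9}, which contains 9.

Yes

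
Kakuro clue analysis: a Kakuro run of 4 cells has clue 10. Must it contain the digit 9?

No

The only way to make 10 from 4 distinct digits is {1,2,3,4}, which does not contain 9.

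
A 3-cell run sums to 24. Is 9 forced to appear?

Yes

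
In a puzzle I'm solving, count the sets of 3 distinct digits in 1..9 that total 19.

5

3 distinct digits from 1–9 sum between 6 and 24.
Enumerating: {2,8,9}, {3,7,9}, {4,6,9}, {4,7,8}, {5,6,8}.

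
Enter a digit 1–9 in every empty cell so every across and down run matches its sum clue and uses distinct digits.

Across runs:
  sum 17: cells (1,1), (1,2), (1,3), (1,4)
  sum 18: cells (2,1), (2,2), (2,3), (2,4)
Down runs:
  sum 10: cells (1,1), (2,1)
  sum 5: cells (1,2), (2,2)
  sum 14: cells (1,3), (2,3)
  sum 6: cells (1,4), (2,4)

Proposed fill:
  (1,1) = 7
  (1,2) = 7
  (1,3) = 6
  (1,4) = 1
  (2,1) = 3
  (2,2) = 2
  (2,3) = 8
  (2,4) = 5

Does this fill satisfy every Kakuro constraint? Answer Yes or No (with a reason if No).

No — the down run (1,2)–(2,2) sums to 9, not 5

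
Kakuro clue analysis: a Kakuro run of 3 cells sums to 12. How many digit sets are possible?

3 distinct digits from 1–9 sum between 6 and 24.

7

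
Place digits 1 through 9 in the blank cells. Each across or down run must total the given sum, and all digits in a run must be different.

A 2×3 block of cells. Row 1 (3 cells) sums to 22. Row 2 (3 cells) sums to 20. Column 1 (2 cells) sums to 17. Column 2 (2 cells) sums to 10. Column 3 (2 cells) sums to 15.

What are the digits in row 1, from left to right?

17 in 2 cells must be {8,9}.
Nothing is forced directly, so branch on (1,1), whose candidates are 8 or 9. If (1,1) = 8: that forces (1,2) = 9, after which (1,3) would have to be in {5} for the 22 across but in {6,7,8,9} for the 15 down — contradiction. So (1,1) = 9.
(2,1) = 17 − 9 = 8 completes the 17 down.
Nothing is forced directly, so branch on (2,3), whose candidates are 7 or 9. If (2,3) = 7: that forces (1,3) = 8, after which (2,2) would have to be in {5} for the 20 across but in {1,2,3,4,6,7,8,9} for the 10 down — contradiction. So (2,3) = 9.
(1,3) = 15 − 9 = 6 completes the 15 down.
(2,2) = 20 − 17 = 3 completes the 20 across.
(1,2) = 22 − 15 = 7 completes the 22 across.

9, 7, 6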